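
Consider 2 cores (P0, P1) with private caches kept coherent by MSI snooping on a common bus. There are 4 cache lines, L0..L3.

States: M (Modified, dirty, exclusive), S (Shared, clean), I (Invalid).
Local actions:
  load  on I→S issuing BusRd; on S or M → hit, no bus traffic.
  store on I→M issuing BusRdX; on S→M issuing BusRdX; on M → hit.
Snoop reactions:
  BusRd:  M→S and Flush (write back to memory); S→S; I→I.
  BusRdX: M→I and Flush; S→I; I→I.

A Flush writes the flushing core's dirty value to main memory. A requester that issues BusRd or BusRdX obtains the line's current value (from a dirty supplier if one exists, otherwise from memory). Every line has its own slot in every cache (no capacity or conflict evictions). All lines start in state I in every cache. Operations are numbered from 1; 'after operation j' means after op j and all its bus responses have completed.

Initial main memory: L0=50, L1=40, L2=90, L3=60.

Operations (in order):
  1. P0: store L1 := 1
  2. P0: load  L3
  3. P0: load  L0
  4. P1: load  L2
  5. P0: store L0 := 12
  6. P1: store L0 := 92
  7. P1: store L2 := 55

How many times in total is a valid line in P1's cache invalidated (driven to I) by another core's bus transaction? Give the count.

1. P0: store L1 := 1  bus=[BusRdX]  L1: P0=M P1=I  mem[L1]=40
2. P0: load  L3  bus=[BusRd]  L3: P0=S P1=I  mem[L3]=60
3. P0: load  L0  bus=[BusRd]  L0: P0=S P1=I  mem[L0]=50
4. P1: load  L2  bus=[BusRd]  L2: P0=I P1=S  mem[L2]=90
5. P0: store L0 := 12  bus=[BusRdX]  L0: P0=M P1=I  mem[L0]=50
6. P1: store L0 := 92  bus=[BusRdX,Flush]  L0: P0=I P1=M  mem[L0]=12
7. P1: store L2 := 55  bus=[BusRdX]  L2: P0=I P1=M  mem[L2]=90

invalidations = 0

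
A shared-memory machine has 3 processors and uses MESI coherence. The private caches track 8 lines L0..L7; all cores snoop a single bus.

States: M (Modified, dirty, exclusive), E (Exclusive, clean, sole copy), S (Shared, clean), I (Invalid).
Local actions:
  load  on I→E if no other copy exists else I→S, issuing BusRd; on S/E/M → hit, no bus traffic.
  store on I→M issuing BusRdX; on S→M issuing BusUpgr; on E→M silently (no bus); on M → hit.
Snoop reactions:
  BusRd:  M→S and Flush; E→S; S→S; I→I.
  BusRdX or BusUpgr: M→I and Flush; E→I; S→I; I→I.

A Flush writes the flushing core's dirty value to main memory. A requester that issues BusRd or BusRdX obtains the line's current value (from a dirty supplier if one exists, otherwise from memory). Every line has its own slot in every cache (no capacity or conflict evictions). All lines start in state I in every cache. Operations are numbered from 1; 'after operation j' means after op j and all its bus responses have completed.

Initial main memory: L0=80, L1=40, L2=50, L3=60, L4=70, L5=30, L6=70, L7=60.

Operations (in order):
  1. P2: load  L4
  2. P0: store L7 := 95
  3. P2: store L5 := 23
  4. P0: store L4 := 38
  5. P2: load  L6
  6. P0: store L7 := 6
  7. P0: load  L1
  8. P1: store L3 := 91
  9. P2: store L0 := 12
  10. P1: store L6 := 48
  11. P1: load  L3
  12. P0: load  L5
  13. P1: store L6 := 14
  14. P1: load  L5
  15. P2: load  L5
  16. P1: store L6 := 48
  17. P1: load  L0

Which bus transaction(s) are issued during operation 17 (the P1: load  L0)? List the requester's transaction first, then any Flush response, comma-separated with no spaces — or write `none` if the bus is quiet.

[1] P2: load  L4 | P0:I, P1:I, P2:E(70) | bus: BusRd
[2] P0: store L7 := 95 | P0:M(95), P1:I, P2:I | bus: BusRdX
[3] P2: store L5 := 23 | P0:I, P1:I, P2:M(23) | bus: BusRdX
[4] P0: store L4 := 38 | P0:M(38), P1:I, P2:I | bus: BusRdX
[5] P2: load  L6 | P0:I, P1:I, P2:E(70) | bus: BusRd
[6] P0: store L7 := 6 | P0:M(6), P1:I, P2:I | bus: none
[7] P0: load  L1 | P0:E(40), P1:I, P2:I | bus: BusRd
[8] P1: store L3 := 91 | P0:I, P1:M(91), P2:I | bus: BusRdX
[9] P2: store L0 := 12 | P0:I, P1:I, P2:M(12) | bus: BusRdX
[10] P1: store L6 := 48 | P0:I, P1:M(48), P2:I | bus: BusRdX
[11] P1: load  L3 | P0:I, P1:M(91), P2:I | bus: none
[12] P0: load  L5 | P0:S(23), P1:I, P2:S(23) | bus: BusRd,Flush
[13] P1: store L6 := 14 | P0:I, P1:M(14), P2:I | bus: none
[14] P1: load  L5 | P0:S(23), P1:S(23), P2:S(23) | bus: BusRd
[15] P2: load  L5 | P0:S(23), P1:S(23), P2:S(23) | bus: none
[16] P1: store L6 := 48 | P0:I, P1:M(48), P2:I | bus: none
[17] P1: load  L0 | P0:I, P1:S(12), P2:S(12) | bus: BusRd,Flush

bus = BusRd,Flush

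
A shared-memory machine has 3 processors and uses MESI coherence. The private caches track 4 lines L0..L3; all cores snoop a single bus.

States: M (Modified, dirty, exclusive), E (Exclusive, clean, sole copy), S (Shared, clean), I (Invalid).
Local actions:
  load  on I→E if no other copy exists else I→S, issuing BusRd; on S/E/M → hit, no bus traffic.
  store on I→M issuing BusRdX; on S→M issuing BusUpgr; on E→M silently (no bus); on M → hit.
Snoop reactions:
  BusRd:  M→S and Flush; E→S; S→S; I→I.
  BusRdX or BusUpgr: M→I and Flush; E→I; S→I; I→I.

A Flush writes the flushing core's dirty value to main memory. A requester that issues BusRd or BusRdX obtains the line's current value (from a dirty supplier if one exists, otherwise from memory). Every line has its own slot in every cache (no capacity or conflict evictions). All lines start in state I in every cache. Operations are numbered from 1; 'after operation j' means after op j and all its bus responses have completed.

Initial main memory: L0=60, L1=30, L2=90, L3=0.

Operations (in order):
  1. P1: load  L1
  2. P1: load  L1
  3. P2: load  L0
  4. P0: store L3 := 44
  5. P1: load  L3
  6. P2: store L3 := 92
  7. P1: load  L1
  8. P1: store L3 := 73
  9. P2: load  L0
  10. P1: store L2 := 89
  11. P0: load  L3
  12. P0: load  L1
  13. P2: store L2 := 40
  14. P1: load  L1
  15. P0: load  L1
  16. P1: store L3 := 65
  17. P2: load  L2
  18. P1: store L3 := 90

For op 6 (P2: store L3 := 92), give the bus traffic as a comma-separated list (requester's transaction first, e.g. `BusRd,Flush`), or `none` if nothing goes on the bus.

  op1 P1: load  L1 → I/E/I on L1; bus BusRd; mem=30
  op2 P1: load  L1 → I/E/I on L1; bus (none); mem=30
  op3 P2: load  L0 → I/I/E on L0; bus BusRd; mem=60
  op4 P0: store L3 := 44 → M/I/I on L3; bus BusRdX; mem=0
  op5 P1: load  L3 → S/S/I on L3; bus BusRd Flush; mem=44
  op6 P2: store L3 := 92 → I/I/M on L3; bus BusRdX; mem=44
  op7 P1: load  L1 → I/E/I on L1; bus (none); mem=30
  op8 P1: store L3 := 73 → I/M/I on L3; bus BusRdX Flush; mem=92
  op9 P2: load  L0 → I/I/E on L0; bus (none); mem=60
  op10 P1: store L2 := 89 → I/M/I on L2; bus BusRdX; mem=90
  op11 P0: load  L3 → S/S/I on L3; bus BusRd Flush; mem=73
  op12 P0: load  L1 → S/S/I on L1; bus BusRd; mem=30
  op13 P2: store L2 := 40 → I/I/M on L2; bus BusRdX Flush; mem=89
  op14 P1: load  L1 → S/S/I on L1; bus (none); mem=30
  op15 P0: load  L1 → S/S/I on L1; bus (none); mem=30
  op16 P1: store L3 := 65 → I/M/I on L3; bus BusUpgr; mem=73
  op17 P2: load  L2 → I/I/M on L2; bus (none); mem=89
  op18 P1: store L3 := 90 → I/M/I on L3; bus (none); mem=73

bus = BusRdX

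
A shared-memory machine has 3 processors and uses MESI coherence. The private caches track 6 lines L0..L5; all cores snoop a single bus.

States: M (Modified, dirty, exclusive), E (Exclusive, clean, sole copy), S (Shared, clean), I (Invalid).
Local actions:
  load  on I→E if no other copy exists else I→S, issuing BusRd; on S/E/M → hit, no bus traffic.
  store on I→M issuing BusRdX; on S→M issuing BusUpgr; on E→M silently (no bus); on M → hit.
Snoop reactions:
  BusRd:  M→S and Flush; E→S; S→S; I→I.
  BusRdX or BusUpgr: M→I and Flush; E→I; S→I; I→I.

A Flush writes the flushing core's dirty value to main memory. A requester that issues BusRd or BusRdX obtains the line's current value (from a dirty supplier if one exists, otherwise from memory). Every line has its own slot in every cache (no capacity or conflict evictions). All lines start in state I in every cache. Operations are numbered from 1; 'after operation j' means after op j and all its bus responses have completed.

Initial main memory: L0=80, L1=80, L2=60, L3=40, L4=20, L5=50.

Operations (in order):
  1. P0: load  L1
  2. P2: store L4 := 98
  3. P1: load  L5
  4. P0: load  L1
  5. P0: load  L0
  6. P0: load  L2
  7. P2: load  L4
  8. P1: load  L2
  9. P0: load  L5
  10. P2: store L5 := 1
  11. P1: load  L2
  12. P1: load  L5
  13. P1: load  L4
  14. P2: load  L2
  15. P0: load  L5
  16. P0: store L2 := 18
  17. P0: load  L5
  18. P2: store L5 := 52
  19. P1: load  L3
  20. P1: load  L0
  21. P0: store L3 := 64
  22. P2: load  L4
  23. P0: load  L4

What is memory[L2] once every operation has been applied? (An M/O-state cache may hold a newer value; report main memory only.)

[1] P0: load  L1 | P0:E(80), P1:I, P2:I | bus: BusRd
[2] P2: store L4 := 98 | P0:I, P1:I, P2:M(98) | bus: BusRdX
[3] P1: load  L5 | P0:I, P1:E(50), P2:I | bus: BusRd
[4] P0: load  L1 | P0:E(80), P1:I, P2:I | bus: none
[5] P0: load  L0 | P0:E(80), P1:I, P2:I | bus: BusRd
[6] P0: load  L2 | P0:E(60), P1:I, P2:I | bus: BusRd
[7] P2: load  L4 | P0:I, P1:I, P2:M(98) | bus: none
[8] P1: load  L2 | P0:S(60), P1:S(60), P2:I | bus: BusRd
[9] P0: load  L5 | P0:S(50), P1:S(50), P2:I | bus: BusRd
[10] P2: store L5 := 1 | P0:I, P1:I, P2:M(1) | bus: BusRdX
[11] P1: load  L2 | P0:S(60), P1:S(60), P2:I | bus: none
[12] P1: load  L5 | P0:I, P1:S(1), P2:S(1) | bus: BusRd,Flush
[13] P1: load  L4 | P0:I, P1:S(98), P2:S(98) | bus: BusRd,Flush
[14] P2: load  L2 | P0:S(60), P1:S(60), P2:S(60) | bus: BusRd
[15] P0: load  L5 | P0:S(1), P1:S(1), P2:S(1) | bus: BusRd
[16] P0: store L2 := 18 | P0:M(18), P1:I, P2:I | bus: BusUpgr
[17] P0: load  L5 | P0:S(1), P1:S(1), P2:S(1) | bus: none
[18] P2: store L5 := 52 | P0:I, P1:I, P2:M(52) | bus: BusUpgr
[19] P1: load  L3 | P0:I, P1:E(40), P2:I | bus: BusRd
[20] P1: load  L0 | P0:S(80), P1:S(80), P2:I | bus: BusRd
[21] P0: store L3 := 64 | P0:M(64), P1:I, P2:I | bus: BusRdX
[22] P2: load  L4 | P0:I, P1:S(98), P2:S(98) | bus: none
[23] P0: load  L4 | P0:S(98), P1:S(98), P2:S(98) | bus: BusRd

memory[L2] = 60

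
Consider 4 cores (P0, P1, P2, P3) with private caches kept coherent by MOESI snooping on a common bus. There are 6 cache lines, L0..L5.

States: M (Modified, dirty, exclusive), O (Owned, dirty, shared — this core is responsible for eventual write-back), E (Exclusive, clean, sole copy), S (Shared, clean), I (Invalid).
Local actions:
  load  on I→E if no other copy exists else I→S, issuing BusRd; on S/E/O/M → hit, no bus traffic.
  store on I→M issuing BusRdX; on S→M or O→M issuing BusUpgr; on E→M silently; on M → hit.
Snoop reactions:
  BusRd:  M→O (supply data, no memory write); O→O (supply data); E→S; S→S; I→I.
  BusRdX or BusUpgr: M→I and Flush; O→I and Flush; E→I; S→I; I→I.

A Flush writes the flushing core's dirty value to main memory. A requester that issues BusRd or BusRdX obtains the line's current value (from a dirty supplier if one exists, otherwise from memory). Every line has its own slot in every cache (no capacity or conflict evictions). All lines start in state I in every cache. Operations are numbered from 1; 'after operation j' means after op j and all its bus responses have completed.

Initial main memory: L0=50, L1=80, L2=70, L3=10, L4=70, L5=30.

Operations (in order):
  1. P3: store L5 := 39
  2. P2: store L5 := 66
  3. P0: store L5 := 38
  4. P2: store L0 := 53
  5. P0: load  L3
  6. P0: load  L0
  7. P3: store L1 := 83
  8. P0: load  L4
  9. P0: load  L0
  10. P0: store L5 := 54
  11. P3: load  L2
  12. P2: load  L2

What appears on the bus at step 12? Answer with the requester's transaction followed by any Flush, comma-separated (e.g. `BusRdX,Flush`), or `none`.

bus = BusRd

1. P3: store L5 := 39  bus=[BusRdX]  L5: P0=I P1=I P2=I P3=M  mem[L5]=30
2. P2: store L5 := 66  bus=[BusRdX,Flush]  L5: P0=I P1=I P2=M P3=I  mem[L5]=39
3. P0: store L5 := 38  bus=[BusRdX,Flush]  L5: P0=M P1=I P2=I P3=I  mem[L5]=66
4. P2: store L0 := 53  bus=[BusRdX]  L0: P0=I P1=I P2=M P3=I  mem[L0]=50
5. P0: load  L3  bus=[BusRd]  L3: P0=E P1=I P2=I P3=I  mem[L3]=10
6. P0: load  L0  bus=[BusRd]  L0: P0=S P1=I P2=O P3=I  mem[L0]=50
7. P3: store L1 := 83  bus=[BusRdX]  L1: P0=I P1=I P2=I P3=M  mem[L1]=80
8. P0: load  L4  bus=[BusRd]  L4: P0=E P1=I P2=I P3=I  mem[L4]=70
9. P0: load  L0  bus=[-]  L0: P0=S P1=I P2=O P3=I  mem[L0]=50
10. P0: store L5 := 54  bus=[-]  L5: P0=M P1=I P2=I P3=I  mem[L5]=66
11. P3: load  L2  bus=[BusRd]  L2: P0=I P1=I P2=I P3=E  mem[L2]=70
12. P2: load  L2  bus=[BusRd]  L2: P0=I P1=I P2=S P3=S  mem[L2]=70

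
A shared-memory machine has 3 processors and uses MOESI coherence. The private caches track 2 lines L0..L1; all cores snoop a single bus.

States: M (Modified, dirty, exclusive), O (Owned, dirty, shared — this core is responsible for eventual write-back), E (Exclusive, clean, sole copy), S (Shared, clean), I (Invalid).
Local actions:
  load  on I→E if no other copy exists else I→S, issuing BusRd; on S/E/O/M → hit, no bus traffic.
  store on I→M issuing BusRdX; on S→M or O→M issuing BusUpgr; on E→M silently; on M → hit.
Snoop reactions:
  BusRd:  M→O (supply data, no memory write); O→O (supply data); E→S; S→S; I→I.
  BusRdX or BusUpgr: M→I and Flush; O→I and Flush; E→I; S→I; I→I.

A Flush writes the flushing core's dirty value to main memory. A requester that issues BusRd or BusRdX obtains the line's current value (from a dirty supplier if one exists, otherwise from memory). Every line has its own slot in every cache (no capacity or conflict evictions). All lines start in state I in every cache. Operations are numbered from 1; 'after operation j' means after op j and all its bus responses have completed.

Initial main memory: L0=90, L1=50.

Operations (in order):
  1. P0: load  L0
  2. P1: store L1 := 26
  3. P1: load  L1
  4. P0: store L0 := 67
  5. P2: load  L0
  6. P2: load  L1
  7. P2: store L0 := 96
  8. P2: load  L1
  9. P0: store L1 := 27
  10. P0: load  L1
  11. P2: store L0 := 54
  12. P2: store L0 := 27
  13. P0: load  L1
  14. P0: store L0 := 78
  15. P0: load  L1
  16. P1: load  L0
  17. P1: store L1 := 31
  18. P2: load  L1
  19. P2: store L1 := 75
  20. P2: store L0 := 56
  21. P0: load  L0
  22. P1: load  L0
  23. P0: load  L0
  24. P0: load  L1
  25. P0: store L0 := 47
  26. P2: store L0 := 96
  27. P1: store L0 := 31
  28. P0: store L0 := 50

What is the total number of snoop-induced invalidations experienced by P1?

invalidations = 5

1. P0: load  L0  bus=[BusRd]  L0: P0=E P1=I P2=I  mem[L0]=90
2. P1: store L1 := 26  bus=[BusRdX]  L1: P0=I P1=M P2=I  mem[L1]=50
3. P1: load  L1  bus=[-]  L1: P0=I P1=M P2=I  mem[L1]=50
4. P0: store L0 := 67  bus=[-]  L0: P0=M P1=I P2=I  mem[L0]=90
5. P2: load  L0  bus=[BusRd]  L0: P0=O P1=I P2=S  mem[L0]=90
6. P2: load  L1  bus=[BusRd]  L1: P0=I P1=O P2=S  mem[L1]=50
7. P2: store L0 := 96  bus=[BusUpgr,Flush]  L0: P0=I P1=I P2=M  mem[L0]=67
8. P2: load  L1  bus=[-]  L1: P0=I P1=O P2=S  mem[L1]=50
9. P0: store L1 := 27  bus=[BusRdX,Flush]  L1: P0=M P1=I P2=I  mem[L1]=26
10. P0: load  L1  bus=[-]  L1: P0=M P1=I P2=I  mem[L1]=26
11. P2: store L0 := 54  bus=[-]  L0: P0=I P1=I P2=M  mem[L0]=67
12. P2: store L0 := 27  bus=[-]  L0: P0=I P1=I P2=M  mem[L0]=67
13. P0: load  L1  bus=[-]  L1: P0=M P1=I P2=I  mem[L1]=26
14. P0: store L0 := 78  bus=[BusRdX,Flush]  L0: P0=M P1=I P2=I  mem[L0]=27
15. P0: load  L1  bus=[-]  L1: P0=M P1=I P2=I  mem[L1]=26
16. P1: load  L0  bus=[BusRd]  L0: P0=O P1=S P2=I  mem[L0]=27
17. P1: store L1 := 31  bus=[BusRdX,Flush]  L1: P0=I P1=M P2=I  mem[L1]=27
18. P2: load  L1  bus=[BusRd]  L1: P0=I P1=O P2=S  mem[L1]=27
19. P2: store L1 := 75  bus=[BusUpgr,Flush]  L1: P0=I P1=I P2=M  mem[L1]=31
20. P2: store L0 := 56  bus=[BusRdX,Flush]  L0: P0=I P1=I P2=M  mem[L0]=78
21. P0: load  L0  bus=[BusRd]  L0: P0=S P1=I P2=O  mem[L0]=78
22. P1: load  L0  bus=[BusRd]  L0: P0=S P1=S P2=O  mem[L0]=78
23. P0: load  L0  bus=[-]  L0: P0=S P1=S P2=O  mem[L0]=78
24. P0: load  L1  bus=[BusRd]  L1: P0=S P1=I P2=O  mem[L1]=31
25. P0: store L0 := 47  bus=[BusUpgr,Flush]  L0: P0=M P1=I P2=I  mem[L0]=56
26. P2: store L0 := 96  bus=[BusRdX,Flush]  L0: P0=I P1=I P2=M  mem[L0]=47
27. P1: store L0 := 31  bus=[BusRdX,Flush]  L0: P0=I P1=M P2=I  mem[L0]=96
28. P0: store L0 := 50  bus=[BusRdX,Flush]  L0: P0=M P1=I P2=I  mem[L0]=31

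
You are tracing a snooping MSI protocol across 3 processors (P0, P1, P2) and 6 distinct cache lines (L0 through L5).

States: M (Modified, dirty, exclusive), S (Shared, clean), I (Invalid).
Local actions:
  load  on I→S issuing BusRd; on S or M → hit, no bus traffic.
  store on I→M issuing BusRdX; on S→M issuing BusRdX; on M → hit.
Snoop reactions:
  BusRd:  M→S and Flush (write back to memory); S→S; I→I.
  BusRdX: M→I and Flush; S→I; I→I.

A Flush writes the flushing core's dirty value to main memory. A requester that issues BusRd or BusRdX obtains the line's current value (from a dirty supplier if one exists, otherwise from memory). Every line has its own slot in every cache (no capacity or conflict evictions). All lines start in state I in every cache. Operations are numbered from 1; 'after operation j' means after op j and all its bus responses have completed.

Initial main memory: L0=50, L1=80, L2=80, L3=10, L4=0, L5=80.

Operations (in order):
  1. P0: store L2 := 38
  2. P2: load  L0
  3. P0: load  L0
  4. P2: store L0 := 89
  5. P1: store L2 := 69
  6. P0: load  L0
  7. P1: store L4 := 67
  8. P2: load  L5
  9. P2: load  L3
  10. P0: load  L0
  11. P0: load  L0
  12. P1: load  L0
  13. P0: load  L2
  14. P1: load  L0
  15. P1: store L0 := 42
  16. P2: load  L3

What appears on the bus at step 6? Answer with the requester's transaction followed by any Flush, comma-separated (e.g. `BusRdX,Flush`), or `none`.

  op1 P0: store L2 := 38 → M/I/I on L2; bus BusRdX; mem=80
  op2 P2: load  L0 → I/I/S on L0; bus BusRd; mem=50
  op3 P0: load  L0 → S/I/S on L0; bus BusRd; mem=50
  op4 P2: store L0 := 89 → I/I/M on L0; bus BusRdX; mem=50
  op5 P1: store L2 := 69 → I/M/I on L2; bus BusRdX Flush; mem=38
  op6 P0: load  L0 → S/I/S on L0; bus BusRd Flush; mem=89
  op7 P1: store L4 := 67 → I/M/I on L4; bus BusRdX; mem=0
  op8 P2: load  L5 → I/I/S on L5; bus BusRd; mem=80
  op9 P2: load  L3 → I/I/S on L3; bus BusRd; mem=10
  op10 P0: load  L0 → S/I/S on L0; bus (none); mem=89
  op11 P0: load  L0 → S/I/S on L0; bus (none); mem=89
  op12 P1: load  L0 → S/S/S on L0; bus BusRd; mem=89
  op13 P0: load  L2 → S/S/I on L2; bus BusRd Flush; mem=69
  op14 P1: load  L0 → S/S/S on L0; bus (none); mem=89
  op15 P1: store L0 := 42 → I/M/I on L0; bus BusRdX; mem=89
  op16 P2: load  L3 → I/I/S on L3; bus (none); mem=10

bus = BusRd,Flush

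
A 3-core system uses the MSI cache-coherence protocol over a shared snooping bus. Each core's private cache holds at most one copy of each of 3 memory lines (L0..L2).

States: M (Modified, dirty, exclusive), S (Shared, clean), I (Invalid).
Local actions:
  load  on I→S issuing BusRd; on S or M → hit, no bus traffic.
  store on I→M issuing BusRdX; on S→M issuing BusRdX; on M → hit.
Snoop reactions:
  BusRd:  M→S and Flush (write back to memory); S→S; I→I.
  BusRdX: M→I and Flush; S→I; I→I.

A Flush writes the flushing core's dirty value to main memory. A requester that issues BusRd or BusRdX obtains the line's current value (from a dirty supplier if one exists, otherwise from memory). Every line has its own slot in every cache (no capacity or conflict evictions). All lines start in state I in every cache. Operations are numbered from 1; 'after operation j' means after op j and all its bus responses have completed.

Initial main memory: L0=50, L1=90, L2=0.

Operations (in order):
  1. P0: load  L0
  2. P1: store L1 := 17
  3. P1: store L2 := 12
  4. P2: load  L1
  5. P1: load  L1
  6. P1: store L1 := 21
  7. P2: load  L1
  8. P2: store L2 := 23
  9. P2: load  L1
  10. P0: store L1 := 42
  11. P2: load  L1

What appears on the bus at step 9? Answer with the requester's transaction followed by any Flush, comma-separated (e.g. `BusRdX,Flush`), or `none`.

bus = none

  op1 P0: load  L0 → S/I/I on L0; bus BusRd; mem=50
  op2 P1: store L1 := 17 → I/M/I on L1; bus BusRdX; mem=90
  op3 P1: store L2 := 12 → I/M/I on L2; bus BusRdX; mem=0
  op4 P2: load  L1 → I/S/S on L1; bus BusRd Flush; mem=17
  op5 P1: load  L1 → I/S/S on L1; bus (none); mem=17
  op6 P1: store L1 := 21 → I/M/I on L1; bus BusRdX; mem=17
  op7 P2: load  L1 → I/S/S on L1; bus BusRd Flush; mem=21
  op8 P2: store L2 := 23 → I/I/M on L2; bus BusRdX Flush; mem=12
  op9 P2: load  L1 → I/S/S on L1; bus (none); mem=21
  op10 P0: store L1 := 42 → M/I/I on L1; bus BusRdX; mem=21
  op11 P2: load  L1 → S/I/S on L1; bus BusRd Flush; mem=42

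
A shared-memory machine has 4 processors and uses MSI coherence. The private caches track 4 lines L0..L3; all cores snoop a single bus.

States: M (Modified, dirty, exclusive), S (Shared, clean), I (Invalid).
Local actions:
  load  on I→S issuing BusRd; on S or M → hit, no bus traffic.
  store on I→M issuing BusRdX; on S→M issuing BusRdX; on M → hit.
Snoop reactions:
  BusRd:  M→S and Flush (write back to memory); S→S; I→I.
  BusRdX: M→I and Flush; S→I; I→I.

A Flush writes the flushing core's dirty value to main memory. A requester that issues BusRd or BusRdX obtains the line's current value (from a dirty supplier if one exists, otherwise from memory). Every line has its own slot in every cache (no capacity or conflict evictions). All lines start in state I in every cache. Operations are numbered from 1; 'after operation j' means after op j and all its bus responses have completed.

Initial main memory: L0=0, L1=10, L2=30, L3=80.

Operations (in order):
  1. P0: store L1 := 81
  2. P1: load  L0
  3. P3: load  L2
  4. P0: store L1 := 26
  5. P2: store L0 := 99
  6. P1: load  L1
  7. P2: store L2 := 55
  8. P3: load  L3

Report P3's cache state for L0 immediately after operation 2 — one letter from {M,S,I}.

state = I

[1] P0: store L1 := 81 | P0:M(81), P1:I, P2:I, P3:I | bus: BusRdX
[2] P1: load  L0 | P0:I, P1:S(0), P2:I, P3:I | bus: BusRd
[3] P3: load  L2 | P0:I, P1:I, P2:I, P3:S(30) | bus: BusRd
[4] P0: store L1 := 26 | P0:M(26), P1:I, P2:I, P3:I | bus: none
[5] P2: store L0 := 99 | P0:I, P1:I, P2:M(99), P3:I | bus: BusRdX
[6] P1: load  L1 | P0:S(26), P1:S(26), P2:I, P3:I | bus: BusRd,Flush
[7] P2: store L2 := 55 | P0:I, P1:I, P2:M(55), P3:I | bus: BusRdX
[8] P3: load  L3 | P0:I, P1:I, P2:I, P3:S(80) | bus: BusRd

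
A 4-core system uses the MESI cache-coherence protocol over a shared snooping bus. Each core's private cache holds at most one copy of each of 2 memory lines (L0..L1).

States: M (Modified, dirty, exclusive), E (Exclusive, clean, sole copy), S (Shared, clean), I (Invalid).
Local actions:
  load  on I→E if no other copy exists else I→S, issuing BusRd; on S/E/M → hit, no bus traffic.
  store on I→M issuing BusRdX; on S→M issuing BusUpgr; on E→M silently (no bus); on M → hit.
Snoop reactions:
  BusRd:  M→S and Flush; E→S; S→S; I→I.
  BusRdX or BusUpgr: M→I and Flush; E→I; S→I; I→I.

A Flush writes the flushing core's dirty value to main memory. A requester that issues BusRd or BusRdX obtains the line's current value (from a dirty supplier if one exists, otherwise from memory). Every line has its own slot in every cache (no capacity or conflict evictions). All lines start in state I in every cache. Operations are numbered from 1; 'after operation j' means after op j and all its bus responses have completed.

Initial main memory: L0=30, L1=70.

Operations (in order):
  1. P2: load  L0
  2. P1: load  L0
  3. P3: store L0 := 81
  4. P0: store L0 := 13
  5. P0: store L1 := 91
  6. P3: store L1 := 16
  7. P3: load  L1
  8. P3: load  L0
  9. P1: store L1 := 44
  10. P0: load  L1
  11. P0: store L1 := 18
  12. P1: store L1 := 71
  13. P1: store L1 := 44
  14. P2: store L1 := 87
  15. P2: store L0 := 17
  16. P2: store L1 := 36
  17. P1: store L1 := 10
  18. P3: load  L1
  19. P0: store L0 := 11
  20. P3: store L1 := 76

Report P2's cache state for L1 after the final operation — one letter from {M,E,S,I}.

state = I

step 1: P2: load  L0  ⟶  IIEI  (L0)  txn=BusRd  M[L0]=30
step 2: P1: load  L0  ⟶  ISSI  (L0)  txn=BusRd  M[L0]=30
step 3: P3: store L0 := 81  ⟶  IIIM  (L0)  txn=BusRdX  M[L0]=30
step 4: P0: store L0 := 13  ⟶  MIII  (L0)  txn=BusRdX+Flush  M[L0]=81
step 5: P0: store L1 := 91  ⟶  MIII  (L1)  txn=BusRdX  M[L1]=70
step 6: P3: store L1 := 16  ⟶  IIIM  (L1)  txn=BusRdX+Flush  M[L1]=91
step 7: P3: load  L1  ⟶  IIIM  (L1)  txn=∅  M[L1]=91
step 8: P3: load  L0  ⟶  SIIS  (L0)  txn=BusRd+Flush  M[L0]=13
step 9: P1: store L1 := 44  ⟶  IMII  (L1)  txn=BusRdX+Flush  M[L1]=16
step 10: P0: load  L1  ⟶  SSII  (L1)  txn=BusRd+Flush  M[L1]=44
step 11: P0: store L1 := 18  ⟶  MIII  (L1)  txn=BusUpgr  M[L1]=44
step 12: P1: store L1 := 71  ⟶  IMII  (L1)  txn=BusRdX+Flush  M[L1]=18
step 13: P1: store L1 := 44  ⟶  IMII  (L1)  txn=∅  M[L1]=18
step 14: P2: store L1 := 87  ⟶  IIMI  (L1)  txn=BusRdX+Flush  M[L1]=44
step 15: P2: store L0 := 17  ⟶  IIMI  (L0)  txn=BusRdX  M[L0]=13
step 16: P2: store L1 := 36  ⟶  IIMI  (L1)  txn=∅  M[L1]=44
step 17: P1: store L1 := 10  ⟶  IMII  (L1)  txn=BusRdX+Flush  M[L1]=36
step 18: P3: load  L1  ⟶  ISIS  (L1)  txn=BusRd+Flush  M[L1]=10
step 19: P0: store L0 := 11  ⟶  MIII  (L0)  txn=BusRdX+Flush  M[L0]=17
step 20: P3: store L1 := 76  ⟶  IIIM  (L1)  txn=BusUpgr  M[L1]=10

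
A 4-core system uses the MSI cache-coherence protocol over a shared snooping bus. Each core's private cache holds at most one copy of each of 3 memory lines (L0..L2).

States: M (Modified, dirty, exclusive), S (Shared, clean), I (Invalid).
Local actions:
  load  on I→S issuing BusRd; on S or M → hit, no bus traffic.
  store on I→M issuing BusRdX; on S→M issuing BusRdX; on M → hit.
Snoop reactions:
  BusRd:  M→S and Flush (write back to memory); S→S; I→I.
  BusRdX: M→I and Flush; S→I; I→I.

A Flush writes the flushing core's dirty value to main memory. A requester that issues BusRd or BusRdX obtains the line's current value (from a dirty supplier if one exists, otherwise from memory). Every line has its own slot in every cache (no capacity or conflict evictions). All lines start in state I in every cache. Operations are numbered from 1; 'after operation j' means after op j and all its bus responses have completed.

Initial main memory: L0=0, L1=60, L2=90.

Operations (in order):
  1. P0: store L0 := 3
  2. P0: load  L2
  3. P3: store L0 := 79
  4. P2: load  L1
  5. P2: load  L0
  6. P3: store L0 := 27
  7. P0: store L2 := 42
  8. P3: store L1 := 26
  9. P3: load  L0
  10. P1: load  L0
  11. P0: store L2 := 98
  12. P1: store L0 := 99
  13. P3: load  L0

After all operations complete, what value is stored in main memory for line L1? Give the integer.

[1] P0: store L0 := 3 | P0:M(3), P1:I, P2:I, P3:I | bus: BusRdX
[2] P0: load  L2 | P0:S(90), P1:I, P2:I, P3:I | bus: BusRd
[3] P3: store L0 := 79 | P0:I, P1:I, P2:I, P3:M(79) | bus: BusRdX,Flush
[4] P2: load  L1 | P0:I, P1:I, P2:S(60), P3:I | bus: BusRd
[5] P2: load  L0 | P0:I, P1:I, P2:S(79), P3:S(79) | bus: BusRd,Flush
[6] P3: store L0 := 27 | P0:I, P1:I, P2:I, P3:M(27) | bus: BusRdX
[7] P0: store L2 := 42 | P0:M(42), P1:I, P2:I, P3:I | bus: BusRdX
[8] P3: store L1 := 26 | P0:I, P1:I, P2:I, P3:M(26) | bus: BusRdX
[9] P3: load  L0 | P0:I, P1:I, P2:I, P3:M(27) | bus: none
[10] P1: load  L0 | P0:I, P1:S(27), P2:I, P3:S(27) | bus: BusRd,Flush
[11] P0: store L2 := 98 | P0:M(98), P1:I, P2:I, P3:I | bus: none
[12] P1: store L0 := 99 | P0:I, P1:M(99), P2:I, P3:I | bus: BusRdX
[13] P3: load  L0 | P0:I, P1:S(99), P2:I, P3:S(99) | bus: BusRd,Flush

memory[L1] = 60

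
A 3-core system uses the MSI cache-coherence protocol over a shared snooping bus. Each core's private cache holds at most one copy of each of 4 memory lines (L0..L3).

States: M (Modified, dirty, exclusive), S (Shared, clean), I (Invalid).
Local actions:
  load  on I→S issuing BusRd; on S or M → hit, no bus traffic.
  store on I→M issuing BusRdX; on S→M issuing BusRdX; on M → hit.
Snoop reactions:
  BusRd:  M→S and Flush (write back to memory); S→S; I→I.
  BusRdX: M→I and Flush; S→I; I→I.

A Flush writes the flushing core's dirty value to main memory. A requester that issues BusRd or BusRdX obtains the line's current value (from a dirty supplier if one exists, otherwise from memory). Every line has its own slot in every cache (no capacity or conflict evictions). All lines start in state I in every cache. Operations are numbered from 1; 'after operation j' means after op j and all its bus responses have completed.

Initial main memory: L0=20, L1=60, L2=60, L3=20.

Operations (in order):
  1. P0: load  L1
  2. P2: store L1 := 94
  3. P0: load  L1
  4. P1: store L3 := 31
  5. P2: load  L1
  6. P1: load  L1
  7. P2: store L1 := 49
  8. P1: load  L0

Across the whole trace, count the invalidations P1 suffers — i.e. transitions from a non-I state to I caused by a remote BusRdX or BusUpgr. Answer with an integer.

invalidations = 1

1. P0: load  L1  bus=[BusRd]  L1: P0=S P1=I P2=I  mem[L1]=60
2. P2: store L1 := 94  bus=[BusRdX]  L1: P0=I P1=I P2=M  mem[L1]=60
3. P0: load  L1  bus=[BusRd,Flush]  L1: P0=S P1=I P2=S  mem[L1]=94
4. P1: store L3 := 31  bus=[BusRdX]  L3: P0=I P1=M P2=I  mem[L3]=20
5. P2: load  L1  bus=[-]  L1: P0=S P1=I P2=S  mem[L1]=94
6. P1: load  L1  bus=[BusRd]  L1: P0=S P1=S P2=S  mem[L1]=94
7. P2: store L1 := 49  bus=[BusRdX]  L1: P0=I P1=I P2=M  mem[L1]=94
8. P1: load  L0  bus=[BusRd]  L0: P0=I P1=S P2=I  mem[L0]=20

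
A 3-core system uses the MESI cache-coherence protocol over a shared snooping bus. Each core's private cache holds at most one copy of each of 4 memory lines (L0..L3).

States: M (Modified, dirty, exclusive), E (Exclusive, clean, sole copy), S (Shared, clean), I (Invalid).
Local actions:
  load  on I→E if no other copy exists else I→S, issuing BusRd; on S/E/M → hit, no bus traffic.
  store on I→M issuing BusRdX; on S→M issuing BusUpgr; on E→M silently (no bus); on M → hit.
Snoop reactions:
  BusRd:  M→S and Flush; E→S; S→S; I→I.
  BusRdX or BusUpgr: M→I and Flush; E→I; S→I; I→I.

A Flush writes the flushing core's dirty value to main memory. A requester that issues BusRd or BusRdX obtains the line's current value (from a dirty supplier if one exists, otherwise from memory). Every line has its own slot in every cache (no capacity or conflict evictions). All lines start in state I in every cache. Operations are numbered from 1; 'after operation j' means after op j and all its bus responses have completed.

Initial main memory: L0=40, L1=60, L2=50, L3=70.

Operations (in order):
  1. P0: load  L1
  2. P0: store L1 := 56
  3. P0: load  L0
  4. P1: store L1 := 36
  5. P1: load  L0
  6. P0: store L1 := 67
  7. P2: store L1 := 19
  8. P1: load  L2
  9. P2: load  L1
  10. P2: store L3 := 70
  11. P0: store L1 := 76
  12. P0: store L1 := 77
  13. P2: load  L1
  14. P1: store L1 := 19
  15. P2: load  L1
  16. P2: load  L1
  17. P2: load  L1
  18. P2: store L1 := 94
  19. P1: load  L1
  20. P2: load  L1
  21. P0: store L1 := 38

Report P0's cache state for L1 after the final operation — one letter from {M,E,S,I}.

[1] P0: load  L1 | P0:E(60), P1:I, P2:I | bus: BusRd
[2] P0: store L1 := 56 | P0:M(56), P1:I, P2:I | bus: none
[3] P0: load  L0 | P0:E(40), P1:I, P2:I | bus: BusRd
[4] P1: store L1 := 36 | P0:I, P1:M(36), P2:I | bus: BusRdX,Flush
[5] P1: load  L0 | P0:S(40), P1:S(40), P2:I | bus: BusRd
[6] P0: store L1 := 67 | P0:M(67), P1:I, P2:I | bus: BusRdX,Flush
[7] P2: store L1 := 19 | P0:I, P1:I, P2:M(19) | bus: BusRdX,Flush
[8] P1: load  L2 | P0:I, P1:E(50), P2:I | bus: BusRd
[9] P2: load  L1 | P0:I, P1:I, P2:M(19) | bus: none
[10] P2: store L3 := 70 | P0:I, P1:I, P2:M(70) | bus: BusRdX
[11] P0: store L1 := 76 | P0:M(76), P1:I, P2:I | bus: BusRdX,Flush
[12] P0: store L1 := 77 | P0:M(77), P1:I, P2:I | bus: none
[13] P2: load  L1 | P0:S(77), P1:I, P2:S(77) | bus: BusRd,Flush
[14] P1: store L1 := 19 | P0:I, P1:M(19), P2:I | bus: BusRdX
[15] P2: load  L1 | P0:I, P1:S(19), P2:S(19) | bus: BusRd,Flush
[16] P2: load  L1 | P0:I, P1:S(19), P2:S(19) | bus: none
[17] P2: load  L1 | P0:I, P1:S(19), P2:S(19) | bus: none
[18] P2: store L1 := 94 | P0:I, P1:I, P2:M(94) | bus: BusUpgr
[19] P1: load  L1 | P0:I, P1:S(94), P2:S(94) | bus: BusRd,Flush
[20] P2: load  L1 | P0:I, P1:S(94), P2:S(94) | bus: none
[21] P0: store L1 := 38 | P0:M(38), P1:I, P2:I | bus: BusRdX

state = M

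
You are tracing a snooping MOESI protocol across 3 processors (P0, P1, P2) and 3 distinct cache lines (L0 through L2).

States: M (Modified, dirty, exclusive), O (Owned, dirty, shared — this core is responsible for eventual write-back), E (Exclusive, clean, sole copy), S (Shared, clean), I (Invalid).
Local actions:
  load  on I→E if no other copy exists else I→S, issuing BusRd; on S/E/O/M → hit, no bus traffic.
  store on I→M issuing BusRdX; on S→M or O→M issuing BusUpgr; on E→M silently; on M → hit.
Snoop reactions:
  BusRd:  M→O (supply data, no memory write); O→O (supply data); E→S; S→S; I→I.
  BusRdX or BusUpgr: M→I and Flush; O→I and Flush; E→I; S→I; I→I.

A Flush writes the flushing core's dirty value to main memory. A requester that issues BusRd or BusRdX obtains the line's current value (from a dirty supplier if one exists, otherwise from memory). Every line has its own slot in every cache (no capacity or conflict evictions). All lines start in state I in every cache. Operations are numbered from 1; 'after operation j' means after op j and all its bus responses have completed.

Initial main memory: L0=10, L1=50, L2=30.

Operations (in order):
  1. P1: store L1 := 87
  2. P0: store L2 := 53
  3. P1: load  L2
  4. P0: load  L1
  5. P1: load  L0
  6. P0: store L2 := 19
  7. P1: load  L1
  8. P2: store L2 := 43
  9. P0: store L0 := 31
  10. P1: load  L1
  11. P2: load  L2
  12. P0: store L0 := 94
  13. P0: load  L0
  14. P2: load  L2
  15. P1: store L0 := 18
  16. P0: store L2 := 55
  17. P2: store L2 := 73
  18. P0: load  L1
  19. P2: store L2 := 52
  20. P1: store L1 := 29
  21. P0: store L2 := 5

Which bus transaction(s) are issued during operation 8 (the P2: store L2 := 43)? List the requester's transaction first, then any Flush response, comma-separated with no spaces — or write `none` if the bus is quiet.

bus = BusRdX,Flush

step 1: P1: store L1 := 87  ⟶  IMI  (L1)  txn=BusRdX  M[L1]=50
step 2: P0: store L2 := 53  ⟶  MII  (L2)  txn=BusRdX  M[L2]=30
step 3: P1: load  L2  ⟶  OSI  (L2)  txn=BusRd  M[L2]=30
step 4: P0: load  L1  ⟶  SOI  (L1)  txn=BusRd  M[L1]=50
step 5: P1: load  L0  ⟶  IEI  (L0)  txn=BusRd  M[L0]=10
step 6: P0: store L2 := 19  ⟶  MII  (L2)  txn=BusUpgr  M[L2]=30
step 7: P1: load  L1  ⟶  SOI  (L1)  txn=∅  M[L1]=50
step 8: P2: store L2 := 43  ⟶  IIM  (L2)  txn=BusRdX+Flush  M[L2]=19
step 9: P0: store L0 := 31  ⟶  MII  (L0)  txn=BusRdX  M[L0]=10
step 10: P1: load  L1  ⟶  SOI  (L1)  txn=∅  M[L1]=50
step 11: P2: load  L2  ⟶  IIM  (L2)  txn=∅  M[L2]=19
step 12: P0: store L0 := 94  ⟶  MII  (L0)  txn=∅  M[L0]=10
step 13: P0: load  L0  ⟶  MII  (L0)  txn=∅  M[L0]=10
step 14: P2: load  L2  ⟶  IIM  (L2)  txn=∅  M[L2]=19
step 15: P1: store L0 := 18  ⟶  IMI  (L0)  txn=BusRdX+Flush  M[L0]=94
step 16: P0: store L2 := 55  ⟶  MII  (L2)  txn=BusRdX+Flush  M[L2]=43
step 17: P2: store L2 := 73  ⟶  IIM  (L2)  txn=BusRdX+Flush  M[L2]=55
step 18: P0: load  L1  ⟶  SOI  (L1)  txn=∅  M[L1]=50
step 19: P2: store L2 := 52  ⟶  IIM  (L2)  txn=∅  M[L2]=55
step 20: P1: store L1 := 29  ⟶  IMI  (L1)  txn=BusUpgr  M[L1]=50
step 21: P0: store L2 := 5  ⟶  MII  (L2)  txn=BusRdX+Flush  M[L2]=52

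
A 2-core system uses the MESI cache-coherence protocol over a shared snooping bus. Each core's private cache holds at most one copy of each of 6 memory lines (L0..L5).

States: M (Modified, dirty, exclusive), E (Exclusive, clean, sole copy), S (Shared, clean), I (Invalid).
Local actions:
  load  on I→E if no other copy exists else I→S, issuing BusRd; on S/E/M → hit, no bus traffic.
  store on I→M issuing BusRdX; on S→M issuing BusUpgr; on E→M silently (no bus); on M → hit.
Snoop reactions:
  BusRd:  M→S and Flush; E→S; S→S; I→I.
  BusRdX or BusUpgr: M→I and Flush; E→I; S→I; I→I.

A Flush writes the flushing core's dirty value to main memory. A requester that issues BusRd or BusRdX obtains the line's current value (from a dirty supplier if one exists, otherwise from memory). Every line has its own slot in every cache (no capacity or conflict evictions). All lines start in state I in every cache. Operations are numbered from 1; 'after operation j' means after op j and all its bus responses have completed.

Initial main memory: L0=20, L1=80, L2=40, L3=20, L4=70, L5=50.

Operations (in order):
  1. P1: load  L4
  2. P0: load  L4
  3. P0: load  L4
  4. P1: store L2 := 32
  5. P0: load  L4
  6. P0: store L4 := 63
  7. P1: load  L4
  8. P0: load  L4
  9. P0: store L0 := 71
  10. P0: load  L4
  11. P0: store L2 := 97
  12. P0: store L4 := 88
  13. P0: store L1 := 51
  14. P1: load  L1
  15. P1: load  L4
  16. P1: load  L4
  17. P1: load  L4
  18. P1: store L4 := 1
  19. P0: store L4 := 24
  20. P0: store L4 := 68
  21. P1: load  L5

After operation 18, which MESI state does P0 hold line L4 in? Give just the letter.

step 1: P1: load  L4  ⟶  IE  (L4)  txn=BusRd  M[L4]=70
step 2: P0: load  L4  ⟶  SS  (L4)  txn=BusRd  M[L4]=70
step 3: P0: load  L4  ⟶  SS  (L4)  txn=∅  M[L4]=70
step 4: P1: store L2 := 32  ⟶  IM  (L2)  txn=BusRdX  M[L2]=40
step 5: P0: load  L4  ⟶  SS  (L4)  txn=∅  M[L4]=70
step 6: P0: store L4 := 63  ⟶  MI  (L4)  txn=BusUpgr  M[L4]=70
step 7: P1: load  L4  ⟶  SS  (L4)  txn=BusRd+Flush  M[L4]=63
step 8: P0: load  L4  ⟶  SS  (L4)  txn=∅  M[L4]=63
step 9: P0: store L0 := 71  ⟶  MI  (L0)  txn=BusRdX  M[L0]=20
step 10: P0: load  L4  ⟶  SS  (L4)  txn=∅  M[L4]=63
step 11: P0: store L2 := 97  ⟶  MI  (L2)  txn=BusRdX+Flush  M[L2]=32
step 12: P0: store L4 := 88  ⟶  MI  (L4)  txn=BusUpgr  M[L4]=63
step 13: P0: store L1 := 51  ⟶  MI  (L1)  txn=BusRdX  M[L1]=80
step 14: P1: load  L1  ⟶  SS  (L1)  txn=BusRd+Flush  M[L1]=51
step 15: P1: load  L4  ⟶  SS  (L4)  txn=BusRd+Flush  M[L4]=88
step 16: P1: load  L4  ⟶  SS  (L4)  txn=∅  M[L4]=88
step 17: P1: load  L4  ⟶  SS  (L4)  txn=∅  M[L4]=88
step 18: P1: store L4 := 1  ⟶  IM  (L4)  txn=BusUpgr  M[L4]=88
step 19: P0: store L4 := 24  ⟶  MI  (L4)  txn=BusRdX+Flush  M[L4]=1
step 20: P0: store L4 := 68  ⟶  MI  (L4)  txn=∅  M[L4]=1
step 21: P1: load  L5  ⟶  IE  (L5)  txn=BusRd  M[L5]=50

state = I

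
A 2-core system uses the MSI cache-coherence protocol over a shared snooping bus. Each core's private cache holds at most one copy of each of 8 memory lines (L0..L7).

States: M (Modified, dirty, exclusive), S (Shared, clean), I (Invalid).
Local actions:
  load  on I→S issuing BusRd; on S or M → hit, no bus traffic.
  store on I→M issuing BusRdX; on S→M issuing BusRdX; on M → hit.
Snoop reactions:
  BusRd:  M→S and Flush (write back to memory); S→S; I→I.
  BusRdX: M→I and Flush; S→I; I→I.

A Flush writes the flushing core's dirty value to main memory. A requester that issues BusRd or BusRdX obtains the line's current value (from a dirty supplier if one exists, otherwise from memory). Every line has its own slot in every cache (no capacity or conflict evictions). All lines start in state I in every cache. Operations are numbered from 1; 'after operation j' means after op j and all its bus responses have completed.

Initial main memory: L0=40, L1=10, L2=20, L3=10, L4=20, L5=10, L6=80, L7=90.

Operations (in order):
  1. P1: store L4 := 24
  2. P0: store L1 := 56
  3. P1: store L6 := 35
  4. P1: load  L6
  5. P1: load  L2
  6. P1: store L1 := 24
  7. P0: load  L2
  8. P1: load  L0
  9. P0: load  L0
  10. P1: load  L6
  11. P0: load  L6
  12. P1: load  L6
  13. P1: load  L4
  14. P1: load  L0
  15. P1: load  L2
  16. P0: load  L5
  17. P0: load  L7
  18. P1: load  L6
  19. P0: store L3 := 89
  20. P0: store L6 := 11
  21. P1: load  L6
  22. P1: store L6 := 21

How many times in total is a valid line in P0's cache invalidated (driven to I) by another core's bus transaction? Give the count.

invalidations = 2

[1] P1: store L4 := 24 | P0:I, P1:M(24) | bus: BusRdX
[2] P0: store L1 := 56 | P0:M(56), P1:I | bus: BusRdX
[3] P1: store L6 := 35 | P0:I, P1:M(35) | bus: BusRdX
[4] P1: load  L6 | P0:I, P1:M(35) | bus: none
[5] P1: load  L2 | P0:I, P1:S(20) | bus: BusRd
[6] P1: store L1 := 24 | P0:I, P1:M(24) | bus: BusRdX,Flush
[7] P0: load  L2 | P0:S(20), P1:S(20) | bus: BusRd
[8] P1: load  L0 | P0:I, P1:S(40) | bus: BusRd
[9] P0: load  L0 | P0:S(40), P1:S(40) | bus: BusRd
[10] P1: load  L6 | P0:I, P1:M(35) | bus: none
[11] P0: load  L6 | P0:S(35), P1:S(35) | bus: BusRd,Flush
[12] P1: load  L6 | P0:S(35), P1:S(35) | bus: none
[13] P1: load  L4 | P0:I, P1:M(24) | bus: none
[14] P1: load  L0 | P0:S(40), P1:S(40) | bus: none
[15] P1: load  L2 | P0:S(20), P1:S(20) | bus: none
[16] P0: load  L5 | P0:S(10), P1:I | bus: BusRd
[17] P0: load  L7 | P0:S(90), P1:I | bus: BusRd
[18] P1: load  L6 | P0:S(35), P1:S(35) | bus: none
[19] P0: store L3 := 89 | P0:M(89), P1:I | bus: BusRdX
[20] P0: store L6 := 11 | P0:M(11), P1:I | bus: BusRdX
[21] P1: load  L6 | P0:S(11), P1:S(11) | bus: BusRd,Flush
[22] P1: store L6 := 21 | P0:I, P1:M(21) | bus: BusRdX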